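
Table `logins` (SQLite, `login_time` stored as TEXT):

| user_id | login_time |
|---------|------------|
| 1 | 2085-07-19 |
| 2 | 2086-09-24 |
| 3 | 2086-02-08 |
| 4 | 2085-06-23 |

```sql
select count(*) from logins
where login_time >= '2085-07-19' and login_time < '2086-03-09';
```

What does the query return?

2

Rows in [2085-07-19, 2086-03-09): 2085-07-19, 2086-02-08 → 2 rows.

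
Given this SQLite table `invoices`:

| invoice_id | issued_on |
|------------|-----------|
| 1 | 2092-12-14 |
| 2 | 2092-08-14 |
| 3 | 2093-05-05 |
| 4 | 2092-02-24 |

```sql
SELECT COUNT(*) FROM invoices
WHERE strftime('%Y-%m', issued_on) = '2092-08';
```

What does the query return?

1

Rows with year-month 2092-08: 2092-08-14 → 1.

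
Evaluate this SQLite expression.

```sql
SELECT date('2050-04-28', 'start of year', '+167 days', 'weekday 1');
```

`start of year` rewinds 2050-04-28 to 2050-01-01.
Applying '+167 days' to 2050-01-01: counting 167 days forward gives 2050-06-17.
`weekday 1` advances to the next Monday; 2050-06-17 is a Friday, so it moves forward to 2050-06-20.

2050-06-20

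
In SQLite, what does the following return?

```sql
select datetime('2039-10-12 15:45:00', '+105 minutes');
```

105 minutes = 1h 45m; +105 minutes from 2039-10-12 15:45:00 is 2039-10-12 17:30:00.

2039-10-12 17:30:00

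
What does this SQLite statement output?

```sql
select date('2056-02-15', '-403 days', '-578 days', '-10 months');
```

2052-08-09

Applying '-403 days' to 2056-02-15: counting 403 days back gives 2055-01-08.
Applying '-578 days' to 2055-01-08: counting 578 days back gives 2053-06-09.
Adding -10 months to 2053-06-09 gives 2052-08-09.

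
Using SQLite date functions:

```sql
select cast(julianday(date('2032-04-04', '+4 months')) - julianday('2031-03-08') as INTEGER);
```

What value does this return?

515

Adding +4 months to 2032-04-04 gives 2032-08-04.
23 days remain in March 2031 after the 8th (31 − 8).
Full months from April 2031 through July 2032 contribute their day counts.
Then 4 days into August 2032.
Total: 23 + 30 + 31 + 30 + 31 + 31 + 30 + 31 + 30 + 31 + 31 + 29 + 31 + 30 + 31 + 30 + 31 + 4 = 515.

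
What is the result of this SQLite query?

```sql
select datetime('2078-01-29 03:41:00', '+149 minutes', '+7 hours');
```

2078-01-29 13:10:00

149 minutes = 2h 29m; +149 minutes from 2078-01-29 03:41:00 is 2078-01-29 06:10:00.
+7 hours from 2078-01-29 06:10:00 is 2078-01-29 13:10:00.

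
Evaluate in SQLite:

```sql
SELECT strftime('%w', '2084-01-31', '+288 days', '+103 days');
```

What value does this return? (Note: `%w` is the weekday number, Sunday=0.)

0

First apply '+288 days', '+103 days': 2084-01-31 → 2085-02-25.
2085-02-25 is a Sunday; with Sunday=0 that is 0.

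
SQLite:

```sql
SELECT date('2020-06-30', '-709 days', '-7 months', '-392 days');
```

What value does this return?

2016-11-25

Applying '-709 days' to 2020-06-30: counting 709 days back gives 2018-07-22.
Adding -7 months to 2018-07-22 gives 2017-12-22.
Applying '-392 days' to 2017-12-22: counting 392 days back gives 2016-11-25.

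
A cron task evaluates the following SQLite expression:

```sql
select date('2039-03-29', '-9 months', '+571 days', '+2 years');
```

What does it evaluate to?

2042-01-21

Adding -9 months to 2039-03-29 gives 2038-06-29.
Applying '+571 days' to 2038-06-29: counting 571 days forward gives 2040-01-21.
Adding +2 years to 2040-01-21 gives 2042-01-21.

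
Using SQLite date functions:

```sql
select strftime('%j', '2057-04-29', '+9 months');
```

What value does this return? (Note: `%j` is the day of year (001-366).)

029

First apply '+9 months': 2057-04-29 → 2058-01-29.
Day-of-year for 2058-01-29: days since 2058-01-01 inclusive = 29, zero-padded to 029.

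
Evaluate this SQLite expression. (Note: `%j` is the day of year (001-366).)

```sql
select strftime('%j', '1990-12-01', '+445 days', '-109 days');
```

First apply '+445 days', '-109 days': 1990-12-01 → 1991-11-02.
Day-of-year for 1991-11-02: days since 1991-01-01 inclusive = 306, zero-padded to 306.

306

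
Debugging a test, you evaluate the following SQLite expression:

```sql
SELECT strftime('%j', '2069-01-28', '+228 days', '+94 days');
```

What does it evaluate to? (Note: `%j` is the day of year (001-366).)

350

First apply '+228 days', '+94 days': 2069-01-28 → 2069-12-16.
Day-of-year for 2069-12-16: days since 2069-01-01 inclusive = 350, zero-padded to 350.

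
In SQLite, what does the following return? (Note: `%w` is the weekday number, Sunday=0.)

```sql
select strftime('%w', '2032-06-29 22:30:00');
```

2032-06-29 is a Tuesday; with Sunday=0 that is 2.

2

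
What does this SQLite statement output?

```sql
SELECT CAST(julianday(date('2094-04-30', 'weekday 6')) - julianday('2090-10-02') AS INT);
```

1307

`weekday 6` advances to the next Saturday; 2094-04-30 is a Friday, so it moves forward to 2094-05-01.
29 days remain in October 2090 after the 2nd (31 − 2).
Full months from November 2090 through April 2094 contribute their day counts.
Then 1 day into May 2094.
Total: 29 + 30 + 31 + 31 + 28 + 31 + 30 + 31 + 30 + 31 + 31 + 30 + 31 + 30 + 31 + 31 + 29 + 31 + 30 + 31 + 30 + 31 + 31 + 30 + 31 + 30 + 31 + 31 + 28 + 31 + 30 + 31 + 30 + 31 + 31 + 30 + 31 + 30 + 31 + 31 + 28 + 31 + 30 + 1 = 1307.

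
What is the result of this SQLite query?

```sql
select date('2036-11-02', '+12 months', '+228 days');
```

Adding +12 months to 2036-11-02 gives 2037-11-02.
Applying '+228 days' to 2037-11-02: counting 228 days forward gives 2038-06-18.

2038-06-18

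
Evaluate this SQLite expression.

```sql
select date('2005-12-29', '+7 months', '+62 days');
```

Adding +7 months to 2005-12-29 gives 2006-07-29.
Applying '+62 days' to 2006-07-29: counting 62 days forward gives 2006-09-29.

2006-09-29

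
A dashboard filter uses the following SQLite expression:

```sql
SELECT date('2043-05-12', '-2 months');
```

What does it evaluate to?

2043-03-12

Adding -2 months to 2043-05-12 gives 2043-03-12.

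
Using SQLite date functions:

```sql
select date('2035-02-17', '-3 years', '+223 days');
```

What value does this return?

2032-09-27

Adding -3 years to 2035-02-17 gives 2032-02-17.
Applying '+223 days' to 2032-02-17: counting 223 days forward gives 2032-09-27.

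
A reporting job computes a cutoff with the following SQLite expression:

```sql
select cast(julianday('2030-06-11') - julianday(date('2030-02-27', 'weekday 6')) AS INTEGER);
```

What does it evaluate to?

101

`weekday 6` advances to the next Saturday; 2030-02-27 is a Wednesday, so it moves forward to 2030-03-02.
29 days remain in March 2030 after the 2nd (31 − 2).
April 2030: 30 days.
May 2030: 31 days.
Then 11 days into June 2030.
Total: 29 + 30 + 31 + 11 = 101.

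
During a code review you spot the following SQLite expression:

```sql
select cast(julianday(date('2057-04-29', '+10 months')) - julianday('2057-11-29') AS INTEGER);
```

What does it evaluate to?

Adding +10 months to 2057-04-29 targets 2058-02-29. February 2058 has only 28 days, so SQLite normalizes the 1-day overflow forward to 2058-03-01.
1 day remains in November 2057 after the 29th (30 − 29).
December 2057: 31 days.
January 2058: 31 days.
February 2058: 28 days.
Then 1 day into March 2058.
Total: 1 + 31 + 31 + 28 + 1 = 92.

92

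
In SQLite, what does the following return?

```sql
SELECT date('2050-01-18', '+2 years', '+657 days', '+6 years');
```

Adding +2 years to 2050-01-18 gives 2052-01-18.
Applying '+657 days' to 2052-01-18: counting 657 days forward gives 2053-11-05.
Adding +6 years to 2053-11-05 gives 2059-11-05.

2059-11-05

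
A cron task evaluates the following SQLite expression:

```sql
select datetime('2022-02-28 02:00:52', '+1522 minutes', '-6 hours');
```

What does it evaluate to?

2022-02-28 21:22:52

1522 minutes = 25h 22m; +1522 minutes from 2022-02-28 02:00:52 is 2022-03-01 03:22:52 (crosses midnight).
-6 hours from 2022-03-01 03:22:52 is 2022-02-28 21:22:52 (crosses midnight).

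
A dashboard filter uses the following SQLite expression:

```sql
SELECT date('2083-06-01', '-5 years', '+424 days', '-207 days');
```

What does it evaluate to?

2079-01-04

Adding -5 years to 2083-06-01 gives 2078-06-01.
Applying '+424 days' to 2078-06-01: counting 424 days forward gives 2079-07-30.
Applying '-207 days' to 2079-07-30: counting 207 days back gives 2079-01-04.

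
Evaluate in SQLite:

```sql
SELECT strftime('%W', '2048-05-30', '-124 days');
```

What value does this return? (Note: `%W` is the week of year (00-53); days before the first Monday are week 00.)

First apply '-124 days': 2048-05-30 → 2048-01-27.
2048-01-27 is a Monday. SQLite's %W counts Mondays since the year started; the result is 04.

04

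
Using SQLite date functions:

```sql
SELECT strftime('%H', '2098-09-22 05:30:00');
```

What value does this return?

`%H` extracts the 2-digit hour (00-23): 05.

05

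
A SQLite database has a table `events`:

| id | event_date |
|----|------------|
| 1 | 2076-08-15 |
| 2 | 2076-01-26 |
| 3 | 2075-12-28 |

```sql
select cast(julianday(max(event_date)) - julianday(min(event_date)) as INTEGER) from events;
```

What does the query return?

MIN = 2075-12-28, MAX = 2076-08-15.
3 days remain in December 2075 after the 28th (31 − 28).
Full months from January 2076 through July 2076 contribute their day counts.
Then 15 days into August 2076.
Total: 3 + 31 + 29 + 31 + 30 + 31 + 30 + 31 + 15 = 231.

231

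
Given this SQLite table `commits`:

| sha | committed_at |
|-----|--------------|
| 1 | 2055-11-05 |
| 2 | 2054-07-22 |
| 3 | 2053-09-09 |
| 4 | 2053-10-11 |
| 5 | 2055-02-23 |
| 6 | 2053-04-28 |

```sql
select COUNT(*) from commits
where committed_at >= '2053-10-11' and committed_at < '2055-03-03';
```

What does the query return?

3

Rows in [2053-10-11, 2055-03-03): 2054-07-22, 2053-10-11, 2055-02-23 → 3 rows.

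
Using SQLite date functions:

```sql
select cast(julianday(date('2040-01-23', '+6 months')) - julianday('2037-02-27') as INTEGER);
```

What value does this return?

1242

Adding +6 months to 2040-01-23 gives 2040-07-23.
1 day remains in February 2037 after the 27th (28 − 27).
Full months from March 2037 through June 2040 contribute their day counts.
Then 23 days into July 2040.
Total: 1 + 31 + 30 + 31 + 30 + 31 + 31 + 30 + 31 + 30 + 31 + 31 + 28 + 31 + 30 + 31 + 30 + 31 + 31 + 30 + 31 + 30 + 31 + 31 + 28 + 31 + 30 + 31 + 30 + 31 + 31 + 30 + 31 + 30 + 31 + 31 + 29 + 31 + 30 + 31 + 30 + 23 = 1242.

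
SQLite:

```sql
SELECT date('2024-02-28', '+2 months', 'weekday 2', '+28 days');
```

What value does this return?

2024-05-28

Adding +2 months to 2024-02-28 gives 2024-04-28.
`weekday 2` advances to the next Tuesday; 2024-04-28 is a Sunday, so it moves forward to 2024-04-30.
April 2024 has 30 days; 0 remain after the 30th, so 1 days reach 2024-05-01.
Advancing 27 more days within May lands on 2024-05-28.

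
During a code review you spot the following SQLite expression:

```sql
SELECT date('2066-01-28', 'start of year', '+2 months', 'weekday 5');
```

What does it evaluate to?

2066-03-05

`start of year` rewinds 2066-01-28 to 2066-01-01.
Adding +2 months to 2066-01-01 gives 2066-03-01.
`weekday 5` advances to the next Friday; 2066-03-01 is a Monday, so it moves forward to 2066-03-05.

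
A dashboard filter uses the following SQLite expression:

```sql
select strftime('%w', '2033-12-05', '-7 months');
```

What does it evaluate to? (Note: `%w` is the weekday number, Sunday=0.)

4

First apply '-7 months': 2033-12-05 → 2033-05-05.
2033-05-05 is a Thursday; with Sunday=0 that is 4.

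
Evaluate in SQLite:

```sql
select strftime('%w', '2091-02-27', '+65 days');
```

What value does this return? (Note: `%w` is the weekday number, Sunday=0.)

4

First apply '+65 days': 2091-02-27 → 2091-05-03.
2091-05-03 is a Thursday; with Sunday=0 that is 4.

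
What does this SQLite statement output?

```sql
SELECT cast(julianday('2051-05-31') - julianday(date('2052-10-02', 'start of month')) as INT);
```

`start of month` rewinds 2052-10-02 to 2052-10-01.
0 days remain in May 2051 after the 31st (31 − 31).
Full months from June 2051 through September 2052 contribute their day counts.
Then 1 day into October 2052.
Total: 0 + 30 + 31 + 31 + 30 + 31 + 30 + 31 + 31 + 29 + 31 + 30 + 31 + 30 + 31 + 31 + 30 + 1 = 489.
The subtraction is earlier − later, so the result is −489 → -489.

-489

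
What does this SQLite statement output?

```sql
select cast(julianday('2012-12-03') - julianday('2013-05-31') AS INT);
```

-179

28 days remain in December 2012 after the 3rd (31 − 3).
January 2013: 31 days.
February 2013: 28 days.
March 2013: 31 days.
April 2013: 30 days.
Then 31 days into May 2013.
Total: 28 + 31 + 28 + 31 + 30 + 31 = 179.
The subtraction is earlier − later, so the result is −179 → -179.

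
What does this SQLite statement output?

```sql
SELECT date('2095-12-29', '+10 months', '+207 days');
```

Adding +10 months to 2095-12-29 gives 2096-10-29.
Applying '+207 days' to 2096-10-29: counting 207 days forward gives 2097-05-24.

2097-05-24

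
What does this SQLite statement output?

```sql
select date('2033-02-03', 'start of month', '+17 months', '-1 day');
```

2034-06-30

`start of month` rewinds 2033-02-03 to 2033-02-01.
Adding +17 months to 2033-02-01 gives 2034-07-01.
Going back 1 day from 2034-07-01 reaches 2034-06-30 (last day of June, 30 days).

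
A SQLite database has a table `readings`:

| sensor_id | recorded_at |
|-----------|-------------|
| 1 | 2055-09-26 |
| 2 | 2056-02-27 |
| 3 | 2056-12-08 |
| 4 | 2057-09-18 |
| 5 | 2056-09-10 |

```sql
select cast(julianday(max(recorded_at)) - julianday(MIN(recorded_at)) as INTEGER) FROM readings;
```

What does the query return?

MIN = 2055-09-26, MAX = 2057-09-18.
4 days remain in September 2055 after the 26th (30 − 26).
Full months from October 2055 through August 2057 contribute their day counts.
Then 18 days into September 2057.
Total: 4 + 31 + 30 + 31 + 31 + 29 + 31 + 30 + 31 + 30 + 31 + 31 + 30 + 31 + 30 + 31 + 31 + 28 + 31 + 30 + 31 + 30 + 31 + 31 + 18 = 723.

723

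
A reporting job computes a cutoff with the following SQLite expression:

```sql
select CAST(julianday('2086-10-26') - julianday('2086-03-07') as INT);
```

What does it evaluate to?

24 days remain in March 2086 after the 7th (31 − 7).
Full months from April 2086 through September 2086 contribute their day counts.
Then 26 days into October 2086.
Total: 24 + 30 + 31 + 30 + 31 + 31 + 30 + 26 = 233.

233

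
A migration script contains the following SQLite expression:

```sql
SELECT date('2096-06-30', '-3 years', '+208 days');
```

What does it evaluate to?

Adding -3 years to 2096-06-30 gives 2093-06-30.
Applying '+208 days' to 2093-06-30: counting 208 days forward gives 2094-01-24.

2094-01-24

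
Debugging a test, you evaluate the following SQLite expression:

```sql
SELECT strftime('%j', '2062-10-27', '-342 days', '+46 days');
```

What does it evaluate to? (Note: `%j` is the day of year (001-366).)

004

First apply '-342 days', '+46 days': 2062-10-27 → 2062-01-04.
Day-of-year for 2062-01-04: days since 2062-01-01 inclusive = 4, zero-padded to 004.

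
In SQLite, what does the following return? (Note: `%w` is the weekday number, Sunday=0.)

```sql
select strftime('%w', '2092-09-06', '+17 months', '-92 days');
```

5

First apply '+17 months', '-92 days': 2092-09-06 → 2093-11-06.
2093-11-06 is a Friday; with Sunday=0 that is 5.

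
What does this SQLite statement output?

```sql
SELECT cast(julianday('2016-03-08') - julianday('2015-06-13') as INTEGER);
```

269

17 days remain in June 2015 after the 13th (30 − 13).
Full months from July 2015 through February 2016 contribute their day counts.
Then 8 days into March 2016.
Total: 17 + 31 + 31 + 30 + 31 + 30 + 31 + 31 + 29 + 8 = 269.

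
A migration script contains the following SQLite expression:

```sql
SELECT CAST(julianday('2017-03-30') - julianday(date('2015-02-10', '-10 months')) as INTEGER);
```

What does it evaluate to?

1085

Adding -10 months to 2015-02-10 gives 2014-04-10.
20 days remain in April 2014 after the 10th (30 − 10).
Full months from May 2014 through February 2017 contribute their day counts.
Then 30 days into March 2017.
Total: 20 + 31 + 30 + 31 + 31 + 30 + 31 + 30 + 31 + 31 + 28 + 31 + 30 + 31 + 30 + 31 + 31 + 30 + 31 + 30 + 31 + 31 + 29 + 31 + 30 + 31 + 30 + 31 + 31 + 30 + 31 + 30 + 31 + 31 + 28 + 30 = 1085.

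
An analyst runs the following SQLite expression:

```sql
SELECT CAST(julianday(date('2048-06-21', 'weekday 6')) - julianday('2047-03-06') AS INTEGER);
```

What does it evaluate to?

`weekday 6` advances to the next Saturday; 2048-06-21 is a Sunday, so it moves forward to 2048-06-27.
25 days remain in March 2047 after the 6th (31 − 6).
Full months from April 2047 through May 2048 contribute their day counts.
Then 27 days into June 2048.
Total: 25 + 30 + 31 + 30 + 31 + 31 + 30 + 31 + 30 + 31 + 31 + 29 + 31 + 30 + 31 + 27 = 479.

479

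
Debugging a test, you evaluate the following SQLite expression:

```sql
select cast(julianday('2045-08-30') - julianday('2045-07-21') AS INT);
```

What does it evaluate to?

40

10 days remain in July 2045 after the 21st (31 − 21).
Then 30 days into August 2045.
Total: 10 + 30 = 40.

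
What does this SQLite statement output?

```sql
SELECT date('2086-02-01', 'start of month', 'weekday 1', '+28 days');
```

2086-03-04

`start of month` rewinds 2086-02-01 to 2086-02-01.
`weekday 1` advances to the next Monday; 2086-02-01 is a Friday, so it moves forward to 2086-02-04.
February 2086 has 28 days; 24 remain after the 4th, so 25 days reach 2086-03-01.
Advancing 3 more days within March lands on 2086-03-04.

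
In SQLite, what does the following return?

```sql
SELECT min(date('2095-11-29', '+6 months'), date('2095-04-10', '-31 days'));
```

date('2095-11-29', '+6 months') → 2096-05-29.
date('2095-04-10', '-31 days') → 2095-03-10.
Earlier of the two is 2095-03-10.

2095-03-10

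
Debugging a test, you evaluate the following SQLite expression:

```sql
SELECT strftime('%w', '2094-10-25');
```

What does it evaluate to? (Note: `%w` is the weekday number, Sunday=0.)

2094-10-25 is a Monday; with Sunday=0 that is 1.

1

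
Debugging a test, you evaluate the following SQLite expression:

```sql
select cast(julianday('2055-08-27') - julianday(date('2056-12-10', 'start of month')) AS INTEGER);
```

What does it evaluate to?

`start of month` rewinds 2056-12-10 to 2056-12-01.
4 days remain in August 2055 after the 27th (31 − 27).
Full months from September 2055 through November 2056 contribute their day counts.
Then 1 day into December 2056.
Total: 4 + 30 + 31 + 30 + 31 + 31 + 29 + 31 + 30 + 31 + 30 + 31 + 31 + 30 + 31 + 30 + 1 = 462.
The subtraction is earlier − later, so the result is −462 → -462.

-462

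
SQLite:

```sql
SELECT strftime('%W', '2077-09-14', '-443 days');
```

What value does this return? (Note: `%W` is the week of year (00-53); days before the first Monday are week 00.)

First apply '-443 days': 2077-09-14 → 2076-06-28.
2076-06-28 is a Sunday. SQLite's %W counts Mondays since the year started; the result is 25.

25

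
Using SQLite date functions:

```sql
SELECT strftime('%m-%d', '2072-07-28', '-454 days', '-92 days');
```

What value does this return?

First apply '-454 days', '-92 days': 2072-07-28 → 2071-01-29.
`%m-%d` extracts the month-day: 01-29.

01-29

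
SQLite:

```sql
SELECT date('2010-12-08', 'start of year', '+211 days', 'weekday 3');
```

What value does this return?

2010-08-04

`start of year` rewinds 2010-12-08 to 2010-01-01.
Applying '+211 days' to 2010-01-01: counting 211 days forward gives 2010-07-31.
`weekday 3` advances to the next Wednesday; 2010-07-31 is a Saturday, so it moves forward to 2010-08-04.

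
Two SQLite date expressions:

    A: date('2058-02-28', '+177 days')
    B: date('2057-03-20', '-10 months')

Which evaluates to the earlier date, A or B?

B

A = 2058-08-24.
B = 2056-05-20.
B is earlier.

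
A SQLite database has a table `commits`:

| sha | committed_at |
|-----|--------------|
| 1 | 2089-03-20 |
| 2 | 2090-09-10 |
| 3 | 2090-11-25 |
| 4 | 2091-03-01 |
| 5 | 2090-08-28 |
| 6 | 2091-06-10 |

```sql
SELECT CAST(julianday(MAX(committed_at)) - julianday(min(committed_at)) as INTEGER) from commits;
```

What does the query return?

812

MIN = 2089-03-20, MAX = 2091-06-10.
11 days remain in March 2089 after the 20th (31 − 20).
Full months from April 2089 through May 2091 contribute their day counts.
Then 10 days into June 2091.
Total: 11 + 30 + 31 + 30 + 31 + 31 + 30 + 31 + 30 + 31 + 31 + 28 + 31 + 30 + 31 + 30 + 31 + 31 + 30 + 31 + 30 + 31 + 31 + 28 + 31 + 30 + 31 + 10 = 812.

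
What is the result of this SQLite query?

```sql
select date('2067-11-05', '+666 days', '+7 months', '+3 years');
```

Applying '+666 days' to 2067-11-05: counting 666 days forward gives 2069-09-01.
Adding +7 months to 2069-09-01 gives 2070-04-01.
Adding +3 years to 2070-04-01 gives 2073-04-01.

2073-04-01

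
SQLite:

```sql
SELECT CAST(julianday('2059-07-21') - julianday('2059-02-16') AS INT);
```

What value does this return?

155

12 days remain in February 2059 after the 16th (28 − 16).
March 2059: 31 days.
April 2059: 30 days.
May 2059: 31 days.
June 2059: 30 days.
Then 21 days into July 2059.
Total: 12 + 31 + 30 + 31 + 30 + 21 = 155.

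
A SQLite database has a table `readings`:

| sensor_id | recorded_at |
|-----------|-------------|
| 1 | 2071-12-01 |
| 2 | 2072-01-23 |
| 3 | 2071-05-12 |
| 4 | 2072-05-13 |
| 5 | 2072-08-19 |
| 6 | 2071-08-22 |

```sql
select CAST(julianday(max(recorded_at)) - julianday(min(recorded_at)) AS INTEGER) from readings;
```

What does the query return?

MIN = 2071-05-12, MAX = 2072-08-19.
19 days remain in May 2071 after the 12th (31 − 12).
Full months from June 2071 through July 2072 contribute their day counts.
Then 19 days into August 2072.
Total: 19 + 30 + 31 + 31 + 30 + 31 + 30 + 31 + 31 + 29 + 31 + 30 + 31 + 30 + 31 + 19 = 465.

465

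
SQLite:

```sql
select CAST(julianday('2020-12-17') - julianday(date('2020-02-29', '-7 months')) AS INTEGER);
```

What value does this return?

Adding -7 months to 2020-02-29 gives 2019-07-29.
2 days remain in July 2019 after the 29th (31 − 29).
Full months from August 2019 through November 2020 contribute their day counts.
Then 17 days into December 2020.
Total: 2 + 31 + 30 + 31 + 30 + 31 + 31 + 29 + 31 + 30 + 31 + 30 + 31 + 31 + 30 + 31 + 30 + 17 = 507.

507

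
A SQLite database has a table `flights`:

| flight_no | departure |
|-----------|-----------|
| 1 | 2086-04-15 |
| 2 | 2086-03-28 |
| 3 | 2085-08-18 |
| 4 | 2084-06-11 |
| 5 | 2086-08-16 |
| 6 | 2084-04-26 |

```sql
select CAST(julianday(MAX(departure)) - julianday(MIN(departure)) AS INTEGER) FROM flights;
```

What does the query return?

MIN = 2084-04-26, MAX = 2086-08-16.
4 days remain in April 2084 after the 26th (30 − 26).
Full months from May 2084 through July 2086 contribute their day counts.
Then 16 days into August 2086.
Total: 4 + 31 + 30 + 31 + 31 + 30 + 31 + 30 + 31 + 31 + 28 + 31 + 30 + 31 + 30 + 31 + 31 + 30 + 31 + 30 + 31 + 31 + 28 + 31 + 30 + 31 + 30 + 31 + 16 = 842.

842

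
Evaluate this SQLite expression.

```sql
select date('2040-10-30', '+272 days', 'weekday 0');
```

2041-08-04

Applying '+272 days' to 2040-10-30: counting 272 days forward gives 2041-07-29.
`weekday 0` advances to the next Sunday; 2041-07-29 is a Monday, so it moves forward to 2041-08-04.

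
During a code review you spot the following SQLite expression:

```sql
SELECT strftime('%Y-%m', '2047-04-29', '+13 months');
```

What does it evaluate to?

2048-05

First apply '+13 months': 2047-04-29 → 2048-05-29.
`%Y-%m` extracts the year-month: 2048-05.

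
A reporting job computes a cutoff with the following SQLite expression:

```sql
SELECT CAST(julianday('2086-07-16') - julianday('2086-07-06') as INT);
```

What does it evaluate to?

Both dates are in July 2086: 16 − 6 = 10.

10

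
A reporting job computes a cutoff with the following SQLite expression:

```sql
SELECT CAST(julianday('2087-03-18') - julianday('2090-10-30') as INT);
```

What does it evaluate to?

13 days remain in March 2087 after the 18th (31 − 18).
Full months from April 2087 through September 2090 contribute their day counts.
Then 30 days into October 2090.
Total: 13 + 30 + 31 + 30 + 31 + 31 + 30 + 31 + 30 + 31 + 31 + 29 + 31 + 30 + 31 + 30 + 31 + 31 + 30 + 31 + 30 + 31 + 31 + 28 + 31 + 30 + 31 + 30 + 31 + 31 + 30 + 31 + 30 + 31 + 31 + 28 + 31 + 30 + 31 + 30 + 31 + 31 + 30 + 30 = 1322.
The subtraction is earlier − later, so the result is −1322 → -1322.

-1322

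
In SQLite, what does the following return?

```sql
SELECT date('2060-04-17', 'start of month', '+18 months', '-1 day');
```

2061-09-30

`start of month` rewinds 2060-04-17 to 2060-04-01.
Adding +18 months to 2060-04-01 gives 2061-10-01.
Going back 1 day from 2061-10-01 reaches 2061-09-30 (last day of September, 30 days).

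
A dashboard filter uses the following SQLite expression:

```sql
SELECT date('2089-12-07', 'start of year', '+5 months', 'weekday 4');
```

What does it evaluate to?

`start of year` rewinds 2089-12-07 to 2089-01-01.
Adding +5 months to 2089-01-01 gives 2089-06-01.
`weekday 4` advances to the next Thursday; 2089-06-01 is a Wednesday, so it moves forward to 2089-06-02.

2089-06-02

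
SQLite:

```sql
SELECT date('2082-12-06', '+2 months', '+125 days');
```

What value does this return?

Adding +2 months to 2082-12-06 gives 2083-02-06.
Applying '+125 days' to 2083-02-06: counting 125 days forward gives 2083-06-11.

2083-06-11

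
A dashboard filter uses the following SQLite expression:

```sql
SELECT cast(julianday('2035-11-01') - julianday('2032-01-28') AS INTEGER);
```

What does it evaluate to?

1373

3 days remain in January 2032 after the 28th (31 − 28).
Full months from February 2032 through October 2035 contribute their day counts.
Then 1 day into November 2035.
Total: 3 + 29 + 31 + 30 + 31 + 30 + 31 + 31 + 30 + 31 + 30 + 31 + 31 + 28 + 31 + 30 + 31 + 30 + 31 + 31 + 30 + 31 + 30 + 31 + 31 + 28 + 31 + 30 + 31 + 30 + 31 + 31 + 30 + 31 + 30 + 31 + 31 + 28 + 31 + 30 + 31 + 30 + 31 + 31 + 30 + 31 + 1 = 1373.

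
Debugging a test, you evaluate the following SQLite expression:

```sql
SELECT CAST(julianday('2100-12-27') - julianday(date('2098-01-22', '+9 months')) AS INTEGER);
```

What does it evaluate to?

Adding +9 months to 2098-01-22 gives 2098-10-22.
9 days remain in October 2098 after the 22nd (31 − 22).
Full months from November 2098 through November 2100 contribute their day counts.
Then 27 days into December 2100.
Total: 9 + 30 + 31 + 31 + 28 + 31 + 30 + 31 + 30 + 31 + 31 + 30 + 31 + 30 + 31 + 31 + 28 + 31 + 30 + 31 + 30 + 31 + 31 + 30 + 31 + 30 + 27 = 796.

796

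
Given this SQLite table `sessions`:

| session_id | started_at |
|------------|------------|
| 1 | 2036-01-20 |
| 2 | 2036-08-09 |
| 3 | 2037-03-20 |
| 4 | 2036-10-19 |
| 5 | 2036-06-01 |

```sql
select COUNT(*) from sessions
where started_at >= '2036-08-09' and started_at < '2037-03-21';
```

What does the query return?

3

Rows in [2036-08-09, 2037-03-21): 2036-08-09, 2037-03-20, 2036-10-19 → 3 rows.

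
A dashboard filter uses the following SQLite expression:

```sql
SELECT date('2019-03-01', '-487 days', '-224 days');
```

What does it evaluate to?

2017-03-20

Applying '-487 days' to 2019-03-01: counting 487 days back gives 2017-10-30.
Applying '-224 days' to 2017-10-30: counting 224 days back gives 2017-03-20.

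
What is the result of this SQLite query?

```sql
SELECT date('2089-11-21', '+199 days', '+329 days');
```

2091-05-03

Applying '+199 days' to 2089-11-21: counting 199 days forward gives 2090-06-08.
Applying '+329 days' to 2090-06-08: counting 329 days forward gives 2091-05-03.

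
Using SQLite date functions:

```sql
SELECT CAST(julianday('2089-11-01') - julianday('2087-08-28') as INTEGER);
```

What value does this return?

3 days remain in August 2087 after the 28th (31 − 28).
Full months from September 2087 through October 2089 contribute their day counts.
Then 1 day into November 2089.
Total: 3 + 30 + 31 + 30 + 31 + 31 + 29 + 31 + 30 + 31 + 30 + 31 + 31 + 30 + 31 + 30 + 31 + 31 + 28 + 31 + 30 + 31 + 30 + 31 + 31 + 30 + 31 + 1 = 796.

796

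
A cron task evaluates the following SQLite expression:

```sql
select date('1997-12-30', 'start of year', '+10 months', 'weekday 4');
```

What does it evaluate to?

`start of year` rewinds 1997-12-30 to 1997-01-01.
Adding +10 months to 1997-01-01 gives 1997-11-01.
`weekday 4` advances to the next Thursday; 1997-11-01 is a Saturday, so it moves forward to 1997-11-06.

1997-11-06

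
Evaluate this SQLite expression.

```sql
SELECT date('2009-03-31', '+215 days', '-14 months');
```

2008-09-01

Applying '+215 days' to 2009-03-31: counting 215 days forward gives 2009-11-01.
Adding -14 months to 2009-11-01 gives 2008-09-01.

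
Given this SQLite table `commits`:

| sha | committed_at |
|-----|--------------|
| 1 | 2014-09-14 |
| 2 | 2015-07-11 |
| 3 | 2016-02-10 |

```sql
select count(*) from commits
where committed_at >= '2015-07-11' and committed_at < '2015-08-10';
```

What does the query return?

Rows in [2015-07-11, 2015-08-10): 2015-07-11 → 1 row.

1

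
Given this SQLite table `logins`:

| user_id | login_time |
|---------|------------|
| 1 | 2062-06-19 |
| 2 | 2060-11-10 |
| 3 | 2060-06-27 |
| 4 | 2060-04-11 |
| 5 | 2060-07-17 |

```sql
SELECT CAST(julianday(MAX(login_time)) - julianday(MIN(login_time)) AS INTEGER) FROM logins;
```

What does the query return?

MIN = 2060-04-11, MAX = 2062-06-19.
19 days remain in April 2060 after the 11th (30 − 11).
Full months from May 2060 through May 2062 contribute their day counts.
Then 19 days into June 2062.
Total: 19 + 31 + 30 + 31 + 31 + 30 + 31 + 30 + 31 + 31 + 28 + 31 + 30 + 31 + 30 + 31 + 31 + 30 + 31 + 30 + 31 + 31 + 28 + 31 + 30 + 31 + 19 = 799.

799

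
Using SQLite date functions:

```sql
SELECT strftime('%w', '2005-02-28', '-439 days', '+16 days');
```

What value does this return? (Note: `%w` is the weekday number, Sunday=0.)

First apply '-439 days', '+16 days': 2005-02-28 → 2004-01-02.
2004-01-02 is a Friday; with Sunday=0 that is 5.

5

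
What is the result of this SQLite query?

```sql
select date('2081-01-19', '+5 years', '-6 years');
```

Adding +5 years to 2081-01-19 gives 2086-01-19.
Adding -6 years to 2086-01-19 gives 2080-01-19.

2080-01-19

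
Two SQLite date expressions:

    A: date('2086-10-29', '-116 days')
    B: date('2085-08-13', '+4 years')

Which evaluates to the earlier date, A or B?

A

A = 2086-07-05.
B = 2089-08-13.
A is earlier.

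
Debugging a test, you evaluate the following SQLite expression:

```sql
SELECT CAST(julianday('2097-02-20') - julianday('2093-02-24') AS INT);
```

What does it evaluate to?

4 days remain in February 2093 after the 24th (28 − 24).
Full months from March 2093 through January 2097 contribute their day counts.
Then 20 days into February 2097.
Total: 4 + 31 + 30 + 31 + 30 + 31 + 31 + 30 + 31 + 30 + 31 + 31 + 28 + 31 + 30 + 31 + 30 + 31 + 31 + 30 + 31 + 30 + 31 + 31 + 28 + 31 + 30 + 31 + 30 + 31 + 31 + 30 + 31 + 30 + 31 + 31 + 29 + 31 + 30 + 31 + 30 + 31 + 31 + 30 + 31 + 30 + 31 + 31 + 20 = 1457.

1457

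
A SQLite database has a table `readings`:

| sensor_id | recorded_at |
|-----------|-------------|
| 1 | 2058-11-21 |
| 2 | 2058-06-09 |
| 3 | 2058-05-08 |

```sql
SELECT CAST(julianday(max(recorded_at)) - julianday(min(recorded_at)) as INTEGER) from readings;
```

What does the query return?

MIN = 2058-05-08, MAX = 2058-11-21.
23 days remain in May 2058 after the 8th (31 − 8).
June 2058: 30 days.
July 2058: 31 days.
August 2058: 31 days.
September 2058: 30 days.
October 2058: 31 days.
Then 21 days into November 2058.
Total: 23 + 30 + 31 + 31 + 30 + 31 + 21 = 197.

197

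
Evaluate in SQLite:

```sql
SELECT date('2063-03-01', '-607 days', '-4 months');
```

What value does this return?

2061-03-02

Applying '-607 days' to 2063-03-01: counting 607 days back gives 2061-07-02.
Adding -4 months to 2061-07-02 gives 2061-03-02.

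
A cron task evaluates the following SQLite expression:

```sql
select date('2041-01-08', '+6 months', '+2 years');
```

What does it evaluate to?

Adding +6 months to 2041-01-08 gives 2041-07-08.
Adding +2 years to 2041-07-08 gives 2043-07-08.

2043-07-08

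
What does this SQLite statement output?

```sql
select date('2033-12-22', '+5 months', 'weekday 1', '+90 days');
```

Adding +5 months to 2033-12-22 gives 2034-05-22.
`weekday 1` advances to the next Monday; 2034-05-22 is already a Monday, so it stays at 2034-05-22.
Applying '+90 days' to 2034-05-22: counting 90 days forward gives 2034-08-20.

2034-08-20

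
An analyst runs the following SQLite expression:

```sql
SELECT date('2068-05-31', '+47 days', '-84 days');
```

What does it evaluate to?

2068-04-24

Applying '+47 days' to 2068-05-31: counting 47 days forward gives 2068-07-17.
Applying '-84 days' to 2068-07-17: counting 84 days back gives 2068-04-24.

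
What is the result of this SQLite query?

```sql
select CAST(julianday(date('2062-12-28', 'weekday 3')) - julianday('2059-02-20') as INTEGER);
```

`weekday 3` advances to the next Wednesday; 2062-12-28 is a Thursday, so it moves forward to 2063-01-03.
8 days remain in February 2059 after the 20th (28 − 20).
Full months from March 2059 through December 2062 contribute their day counts.
Then 3 days into January 2063.
Total: 8 + 31 + 30 + 31 + 30 + 31 + 31 + 30 + 31 + 30 + 31 + 31 + 29 + 31 + 30 + 31 + 30 + 31 + 31 + 30 + 31 + 30 + 31 + 31 + 28 + 31 + 30 + 31 + 30 + 31 + 31 + 30 + 31 + 30 + 31 + 31 + 28 + 31 + 30 + 31 + 30 + 31 + 31 + 30 + 31 + 30 + 31 + 3 = 1413.

1413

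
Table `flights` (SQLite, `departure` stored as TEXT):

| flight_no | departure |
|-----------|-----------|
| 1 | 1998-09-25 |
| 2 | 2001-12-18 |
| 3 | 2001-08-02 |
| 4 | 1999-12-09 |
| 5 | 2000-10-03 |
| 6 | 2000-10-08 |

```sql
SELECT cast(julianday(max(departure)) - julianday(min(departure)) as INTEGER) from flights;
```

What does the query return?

MIN = 1998-09-25, MAX = 2001-12-18.
5 days remain in September 1998 after the 25th (30 − 25).
Full months from October 1998 through November 2001 contribute their day counts.
Then 18 days into December 2001.
Total: 5 + 31 + 30 + 31 + 31 + 28 + 31 + 30 + 31 + 30 + 31 + 31 + 30 + 31 + 30 + 31 + 31 + 29 + 31 + 30 + 31 + 30 + 31 + 31 + 30 + 31 + 30 + 31 + 31 + 28 + 31 + 30 + 31 + 30 + 31 + 31 + 30 + 31 + 30 + 18 = 1180.

1180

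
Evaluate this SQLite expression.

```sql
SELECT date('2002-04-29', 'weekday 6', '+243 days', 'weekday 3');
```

`weekday 6` advances to the next Saturday; 2002-04-29 is a Monday, so it moves forward to 2002-05-04.
Applying '+243 days' to 2002-05-04: counting 243 days forward gives 2003-01-02.
`weekday 3` advances to the next Wednesday; 2003-01-02 is a Thursday, so it moves forward to 2003-01-08.

2003-01-08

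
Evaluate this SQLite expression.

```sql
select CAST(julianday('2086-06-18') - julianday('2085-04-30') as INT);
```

0 days remain in April 2085 after the 30th (30 − 30).
Full months from May 2085 through May 2086 contribute their day counts.
Then 18 days into June 2086.
Total: 0 + 31 + 30 + 31 + 31 + 30 + 31 + 30 + 31 + 31 + 28 + 31 + 30 + 31 + 18 = 414.

414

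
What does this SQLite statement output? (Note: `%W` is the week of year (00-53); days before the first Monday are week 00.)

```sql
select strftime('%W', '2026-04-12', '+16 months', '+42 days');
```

38

First apply '+16 months', '+42 days': 2026-04-12 → 2027-09-23.
2027-09-23 is a Thursday. SQLite's %W counts Mondays since the year started; the result is 38.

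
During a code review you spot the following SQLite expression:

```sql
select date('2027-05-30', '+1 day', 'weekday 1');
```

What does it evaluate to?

Advancing 1 more day within May lands on 2027-05-31.
`weekday 1` advances to the next Monday; 2027-05-31 is already a Monday, so it stays at 2027-05-31.

2027-05-31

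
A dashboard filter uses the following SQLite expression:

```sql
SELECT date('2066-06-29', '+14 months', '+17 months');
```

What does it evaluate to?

Adding +14 months to 2066-06-29 gives 2067-08-29.
Adding +17 months to 2067-08-29 gives 2069-01-29.

2069-01-29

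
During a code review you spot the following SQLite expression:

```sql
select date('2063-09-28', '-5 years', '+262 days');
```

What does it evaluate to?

Adding -5 years to 2063-09-28 gives 2058-09-28.
Applying '+262 days' to 2058-09-28: counting 262 days forward gives 2059-06-17.

2059-06-17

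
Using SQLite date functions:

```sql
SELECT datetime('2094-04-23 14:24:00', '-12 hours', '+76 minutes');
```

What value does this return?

-12 hours from 2094-04-23 14:24:00 is 2094-04-23 02:24:00.
76 minutes = 1h 16m; +76 minutes from 2094-04-23 02:24:00 is 2094-04-23 03:40:00.

2094-04-23 03:40:00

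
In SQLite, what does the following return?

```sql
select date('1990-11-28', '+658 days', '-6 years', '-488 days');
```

Applying '+658 days' to 1990-11-28: counting 658 days forward gives 1992-09-16.
Adding -6 years to 1992-09-16 gives 1986-09-16.
Applying '-488 days' to 1986-09-16: counting 488 days back gives 1985-05-16.

1985-05-16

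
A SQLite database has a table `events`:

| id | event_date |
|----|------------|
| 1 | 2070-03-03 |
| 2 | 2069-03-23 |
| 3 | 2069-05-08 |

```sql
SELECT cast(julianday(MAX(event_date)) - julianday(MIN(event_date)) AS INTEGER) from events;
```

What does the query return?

MIN = 2069-03-23, MAX = 2070-03-03.
8 days remain in March 2069 after the 23rd (31 − 23).
Full months from April 2069 through February 2070 contribute their day counts.
Then 3 days into March 2070.
Total: 8 + 30 + 31 + 30 + 31 + 31 + 30 + 31 + 30 + 31 + 31 + 28 + 3 = 345.

345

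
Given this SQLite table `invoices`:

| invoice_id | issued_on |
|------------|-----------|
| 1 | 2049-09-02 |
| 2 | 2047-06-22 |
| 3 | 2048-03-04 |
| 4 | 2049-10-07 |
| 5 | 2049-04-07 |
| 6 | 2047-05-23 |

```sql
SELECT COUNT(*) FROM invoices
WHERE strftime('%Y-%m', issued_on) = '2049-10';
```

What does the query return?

Rows with year-month 2049-10: 2049-10-07 → 1.

1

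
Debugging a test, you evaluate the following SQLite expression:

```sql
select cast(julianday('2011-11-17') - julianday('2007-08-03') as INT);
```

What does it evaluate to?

28 days remain in August 2007 after the 3rd (31 − 3).
Full months from September 2007 through October 2011 contribute their day counts.
Then 17 days into November 2011.
Total: 28 + 30 + 31 + 30 + 31 + 31 + 29 + 31 + 30 + 31 + 30 + 31 + 31 + 30 + 31 + 30 + 31 + 31 + 28 + 31 + 30 + 31 + 30 + 31 + 31 + 30 + 31 + 30 + 31 + 31 + 28 + 31 + 30 + 31 + 30 + 31 + 31 + 30 + 31 + 30 + 31 + 31 + 28 + 31 + 30 + 31 + 30 + 31 + 31 + 30 + 31 + 17 = 1567.

1567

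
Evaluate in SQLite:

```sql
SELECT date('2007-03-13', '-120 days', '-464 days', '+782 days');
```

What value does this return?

Applying '-120 days' to 2007-03-13: counting 120 days back gives 2006-11-13.
Applying '-464 days' to 2006-11-13: counting 464 days back gives 2005-08-06.
Applying '+782 days' to 2005-08-06: counting 782 days forward gives 2007-09-27.

2007-09-27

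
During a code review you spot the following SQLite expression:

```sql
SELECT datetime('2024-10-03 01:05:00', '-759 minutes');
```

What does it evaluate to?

2024-10-02 12:26:00

759 minutes = 12h 39m; -759 minutes from 2024-10-03 01:05:00 is 2024-10-02 12:26:00 (crosses midnight).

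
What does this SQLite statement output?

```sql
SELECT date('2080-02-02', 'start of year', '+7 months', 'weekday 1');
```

2080-08-05

`start of year` rewinds 2080-02-02 to 2080-01-01.
Adding +7 months to 2080-01-01 gives 2080-08-01.
`weekday 1` advances to the next Monday; 2080-08-01 is a Thursday, so it moves forward to 2080-08-05.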